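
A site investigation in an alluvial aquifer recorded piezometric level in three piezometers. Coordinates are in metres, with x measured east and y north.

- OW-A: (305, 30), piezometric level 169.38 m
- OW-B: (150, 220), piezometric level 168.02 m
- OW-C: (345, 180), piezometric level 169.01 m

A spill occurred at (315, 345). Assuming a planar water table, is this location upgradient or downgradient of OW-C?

Three-point gradient (reference OW-A): Δ to OW-B = (-155, 190, -1.36), Δ to OW-C = (40, 150, -0.37).
∂h/∂x = +0.004334, ∂h/∂y = -0.003622 (det = -30850).
Head at (315, 345) = 169.38 + (+0.004334)·(10) + (-0.003622)·(315) = 168.28 m.
That is lower than the 169.01 m at OW-C, so the point is downgradient.

downgradient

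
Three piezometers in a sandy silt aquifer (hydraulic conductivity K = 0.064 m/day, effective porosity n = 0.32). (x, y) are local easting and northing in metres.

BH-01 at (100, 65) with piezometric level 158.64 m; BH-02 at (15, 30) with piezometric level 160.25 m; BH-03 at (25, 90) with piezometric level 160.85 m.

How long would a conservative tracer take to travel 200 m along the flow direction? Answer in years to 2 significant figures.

Differences from BH-01: to BH-02 (Δx, Δy, Δh) = (-85, -35, +1.61); to BH-03 = (-75, 25, +2.21).
Determinant of the coordinate differences = (-85)·25 − (-75)·(-35) = -4750.
∂h/∂x = [(+1.61)·25 − (+2.21)·(-35)] / -4750 = -0.02476
∂h/∂y = [(-85)·(+2.21) − (-75)·(+1.61)] / -4750 = +0.01413
|∇h| = √(-0.02476² + 0.01413²) = 0.02851
Seepage velocity v = K·i/n = 0.064 × 0.02851 / 0.32 = 0.005702 m/day.
t = 200 / 0.005702 = 3.508e+04 days = 96 years.

96 years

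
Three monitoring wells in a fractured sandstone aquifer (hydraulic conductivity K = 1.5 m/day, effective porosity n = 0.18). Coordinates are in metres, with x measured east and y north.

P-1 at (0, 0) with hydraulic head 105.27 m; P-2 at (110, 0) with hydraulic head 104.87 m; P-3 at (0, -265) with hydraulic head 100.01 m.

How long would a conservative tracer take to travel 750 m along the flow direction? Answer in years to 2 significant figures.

∂h/∂x = (104.87 − 105.27) / (110 − 0) = -0.003636
∂h/∂y = (100.01 − 105.27) / (-265 − 0) = +0.01985
|∇h| = √(-0.003636² + 0.01985²) = 0.02018
Seepage velocity v = K·i/n = 1.5 × 0.02018 / 0.18 = 0.1682 m/day.
t = 750 / 0.1682 = 4459 days = 12.2 years.

12 years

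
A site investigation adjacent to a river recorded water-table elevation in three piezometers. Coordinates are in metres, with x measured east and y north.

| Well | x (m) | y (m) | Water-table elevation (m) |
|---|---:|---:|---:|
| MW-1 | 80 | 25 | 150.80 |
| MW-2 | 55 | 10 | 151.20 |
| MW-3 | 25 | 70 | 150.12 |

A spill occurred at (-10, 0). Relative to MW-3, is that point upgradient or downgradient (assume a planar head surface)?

upgradient

With h = a·x + b·y + c and MW-1 as origin, the differences give:
  (-25)·a + (-15)·b = +0.40
  (-55)·a + 45·b = -0.68
Eliminate b (×45 and ×(-15), subtract): -1950·a = 7.800 → a = ∂h/∂x = -0.004000
Back-substitute: b = ∂h/∂y = -0.02000.
Head at (-10, 0) = 150.80 + (-0.004000)·(-90) + (-0.02000)·(-25) = 151.66 m.
That is higher than the 150.12 m at MW-3, so the point is upgradient.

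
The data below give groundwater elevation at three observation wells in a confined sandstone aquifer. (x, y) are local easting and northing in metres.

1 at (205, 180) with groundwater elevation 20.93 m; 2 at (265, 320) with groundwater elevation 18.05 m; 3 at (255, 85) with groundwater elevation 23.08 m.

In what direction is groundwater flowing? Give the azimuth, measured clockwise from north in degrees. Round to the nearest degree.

With h = a·x + b·y + c and 1 as origin, the differences give:
  60·a + 140·b = -2.88
  50·a + (-95)·b = +2.15
Eliminate b (×(-95) and ×140, subtract): -12700·a = -27.400 → a = ∂h/∂x = +0.002157
Back-substitute: b = ∂h/∂y = -0.02150.
Flow direction (−∇h) has components (-0.002157 E, +0.02150 N).
Azimuth = atan2(E, N) = atan2(-0.002157, +0.02150) = 354.3° ≈ 354°.

354°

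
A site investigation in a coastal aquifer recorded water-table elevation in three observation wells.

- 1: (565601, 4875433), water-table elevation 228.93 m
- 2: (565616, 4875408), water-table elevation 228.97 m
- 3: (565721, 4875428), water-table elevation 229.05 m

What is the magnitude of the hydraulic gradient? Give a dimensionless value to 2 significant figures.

Three-point gradient (reference 1): Δ to 2 = (15, -25, +0.04), Δ to 3 = (120, -5, +0.12).
∂h/∂x = +0.0009573, ∂h/∂y = -0.001026 (det = 2925).
|∇h| = √(0.0009573² + -0.001026²) = 0.001403

0.0014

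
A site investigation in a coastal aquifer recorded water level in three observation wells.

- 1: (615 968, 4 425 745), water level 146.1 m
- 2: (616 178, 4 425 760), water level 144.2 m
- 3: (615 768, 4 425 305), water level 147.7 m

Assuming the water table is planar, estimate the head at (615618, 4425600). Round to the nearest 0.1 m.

149.2 m

With h = a·x + b·y + c and 1 as origin, the differences give:
  210·a + 15·b = -1.9
  (-200)·a + (-440)·b = +1.6
Eliminate b (×(-440) and ×15, subtract): -89400·a = 812.00 → a = ∂h/∂x = -0.009083
Back-substitute: b = ∂h/∂y = +0.0004922.
h(615618, 4425600) = 146.1 + (-0.009083)·(-350) + (+0.0004922)·(-145) = 146.1 +3.179 -0.071 = 149.208 m.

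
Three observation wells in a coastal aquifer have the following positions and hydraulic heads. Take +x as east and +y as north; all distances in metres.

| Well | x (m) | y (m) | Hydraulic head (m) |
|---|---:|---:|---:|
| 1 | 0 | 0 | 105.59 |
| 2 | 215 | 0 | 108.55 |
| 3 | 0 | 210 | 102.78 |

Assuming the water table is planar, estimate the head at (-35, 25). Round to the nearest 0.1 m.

∂h/∂x = (108.55 − 105.59) / (215 − 0) = +0.01377
∂h/∂y = (102.78 − 105.59) / (210 − 0) = -0.01338
h(-35, 25) = 105.59 + (+0.01377)·(-35) + (-0.01338)·(25) = 105.59 -0.482 -0.335 = 104.774 m.

104.8 m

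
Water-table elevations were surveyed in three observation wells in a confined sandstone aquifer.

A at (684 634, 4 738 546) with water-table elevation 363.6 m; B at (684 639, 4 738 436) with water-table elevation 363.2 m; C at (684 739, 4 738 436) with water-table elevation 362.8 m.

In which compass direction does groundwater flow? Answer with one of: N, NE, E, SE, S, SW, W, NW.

Taking A as reference: B−A = (5, -110, -0.4); C−A = (105, -110, -0.8).
Solve a·Δx + b·Δy = Δh: det = 5·(-110) − 105·(-110) = 11000.
∂h/∂x = [(-0.4)·(-110) − (-0.8)·(-110)] / 11000 = -0.004000
∂h/∂y = [5·(-0.8) − 105·(-0.4)] / 11000 = +0.003455
Flow = −∇h = (+0.004000 east, -0.003455 north), which points southeast.

SE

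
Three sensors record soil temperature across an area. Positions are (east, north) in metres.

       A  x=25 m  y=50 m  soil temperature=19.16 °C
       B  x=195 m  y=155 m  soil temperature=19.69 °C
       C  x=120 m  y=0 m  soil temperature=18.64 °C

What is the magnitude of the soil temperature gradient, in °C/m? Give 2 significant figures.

0.0077 °C/m

Taking A as reference: B−A = (170, 105, +0.53); C−A = (95, -50, -0.52).
Solve a·Δx + b·Δy = ΔT: det = 170·(-50) − 95·105 = -18475.
∂T/∂x = [(+0.53)·(-50) − (-0.52)·105] / -18475 = -0.001521
∂T/∂y = [170·(-0.52) − 95·(+0.53)] / -18475 = +0.007510
|∇f| = √(-0.001521² + 0.007510²) = 0.007662 °C/m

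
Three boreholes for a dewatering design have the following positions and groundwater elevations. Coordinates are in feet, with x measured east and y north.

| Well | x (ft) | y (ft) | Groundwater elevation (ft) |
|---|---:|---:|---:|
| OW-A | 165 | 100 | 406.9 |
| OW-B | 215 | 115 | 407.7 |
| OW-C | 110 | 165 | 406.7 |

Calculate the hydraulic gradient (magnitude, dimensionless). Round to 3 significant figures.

Three-point gradient (reference OW-A): Δ to OW-B = (50, 15, +0.8), Δ to OW-C = (-55, 65, -0.2).
∂h/∂x = +0.01350, ∂h/∂y = +0.008344 (det = 4075).
|∇h| = √(0.01350² + 0.008344²) = 0.01587

0.0159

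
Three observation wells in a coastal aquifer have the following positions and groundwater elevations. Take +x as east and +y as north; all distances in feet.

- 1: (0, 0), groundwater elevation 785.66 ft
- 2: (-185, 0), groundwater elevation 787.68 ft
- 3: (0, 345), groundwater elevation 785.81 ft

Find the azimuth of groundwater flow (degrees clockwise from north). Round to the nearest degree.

∂h/∂x = (787.68 − 785.66) / (-185 − 0) = -0.01092
∂h/∂y = (785.81 − 785.66) / (345 − 0) = +0.0004348
Flow direction (−∇h) has components (+0.01092 E, -0.0004348 N).
Azimuth = atan2(E, N) = atan2(+0.01092, -0.0004348) = 92.3° ≈ 092°.

092°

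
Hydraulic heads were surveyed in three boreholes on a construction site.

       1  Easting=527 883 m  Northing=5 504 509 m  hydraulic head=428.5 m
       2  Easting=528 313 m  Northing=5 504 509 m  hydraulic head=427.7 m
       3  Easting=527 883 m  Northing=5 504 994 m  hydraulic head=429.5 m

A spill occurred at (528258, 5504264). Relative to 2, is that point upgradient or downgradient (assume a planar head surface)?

∂h/∂x = (427.7 − 428.5) / (528313 − 527883) = -0.001860
∂h/∂y = (429.5 − 428.5) / (5504994 − 5504509) = +0.002062
Head at (528258, 5504264) = 428.5 + (-0.001860)·(375) + (+0.002062)·(-245) = 427.30 m.
That is lower than the 427.7 m at 2, so the point is downgradient.

downgradient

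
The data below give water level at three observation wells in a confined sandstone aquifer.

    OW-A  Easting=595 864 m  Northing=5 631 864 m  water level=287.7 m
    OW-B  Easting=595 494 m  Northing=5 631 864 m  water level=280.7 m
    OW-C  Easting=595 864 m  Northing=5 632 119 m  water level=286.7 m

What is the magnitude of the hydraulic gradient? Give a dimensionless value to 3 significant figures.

0.0193

∂h/∂x = (280.7 − 287.7) / (595494 − 595864) = +0.01892
∂h/∂y = (286.7 − 287.7) / (5632119 − 5631864) = -0.003922
|∇h| = √(0.01892² + -0.003922²) = 0.01932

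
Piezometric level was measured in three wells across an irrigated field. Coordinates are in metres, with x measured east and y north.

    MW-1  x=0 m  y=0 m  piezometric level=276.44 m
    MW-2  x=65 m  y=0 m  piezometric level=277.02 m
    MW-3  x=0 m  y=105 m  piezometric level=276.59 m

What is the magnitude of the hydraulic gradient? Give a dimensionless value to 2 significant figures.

∂h/∂x = (277.02 − 276.44) / (65 − 0) = +0.008923
∂h/∂y = (276.59 − 276.44) / (105 − 0) = +0.001429
|∇h| = √(0.008923² + 0.001429²) = 0.009037

0.0090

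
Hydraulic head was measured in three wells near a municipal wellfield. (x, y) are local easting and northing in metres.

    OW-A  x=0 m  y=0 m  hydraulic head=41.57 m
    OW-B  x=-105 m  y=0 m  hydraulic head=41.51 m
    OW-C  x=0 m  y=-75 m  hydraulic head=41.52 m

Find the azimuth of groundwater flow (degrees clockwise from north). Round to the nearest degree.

∂h/∂x = (41.51 − 41.57) / (-105 − 0) = +0.0005714
∂h/∂y = (41.52 − 41.57) / (-75 − 0) = +0.0006667
Flow direction (−∇h) has components (-0.0005714 E, -0.0006667 N).
Azimuth = atan2(E, N) = atan2(-0.0005714, -0.0006667) = 220.6° ≈ 221°.

221°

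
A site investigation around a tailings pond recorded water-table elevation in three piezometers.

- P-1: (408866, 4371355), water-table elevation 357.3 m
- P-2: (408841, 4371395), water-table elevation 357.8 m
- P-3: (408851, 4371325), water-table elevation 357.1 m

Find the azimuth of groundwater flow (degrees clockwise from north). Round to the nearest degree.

151°

With h = a·x + b·y + c and P-1 as origin, the differences give:
  (-25)·a + 40·b = +0.5
  (-15)·a + (-30)·b = -0.2
Eliminate b (×(-30) and ×40, subtract): 1350·a = -7.00 → a = ∂h/∂x = -0.005185
Back-substitute: b = ∂h/∂y = +0.009259.
Flow direction (−∇h) has components (+0.005185 E, -0.009259 N).
Azimuth = atan2(E, N) = atan2(+0.005185, -0.009259) = 150.8° ≈ 151°.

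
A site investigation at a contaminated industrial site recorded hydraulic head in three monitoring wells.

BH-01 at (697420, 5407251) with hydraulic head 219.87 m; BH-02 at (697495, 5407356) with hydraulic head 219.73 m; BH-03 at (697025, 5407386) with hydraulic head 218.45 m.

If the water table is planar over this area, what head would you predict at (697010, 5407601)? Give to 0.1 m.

Taking BH-01 as reference: BH-02−BH-01 = (75, 105, -0.14); BH-03−BH-01 = (-395, 135, -1.42).
Determinant of the coordinate differences = 75·135 − (-395)·105 = 51600.
∂h/∂x = [(-0.14)·135 − (-1.42)·105] / 51600 = +0.002523
∂h/∂y = [75·(-1.42) − (-395)·(-0.14)] / 51600 = -0.003136
h(697010, 5407601) = 219.87 + (+0.002523)·(-410) + (-0.003136)·(350) = 219.87 -1.035 -1.097 = 217.738 m.

217.7 m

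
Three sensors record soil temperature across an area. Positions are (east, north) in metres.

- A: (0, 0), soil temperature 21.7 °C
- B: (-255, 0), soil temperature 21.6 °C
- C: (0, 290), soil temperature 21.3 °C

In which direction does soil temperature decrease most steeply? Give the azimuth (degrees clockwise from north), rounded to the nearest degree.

∂T/∂x = (21.6 − 21.7) / (-255 − 0) = +0.0003922
∂T/∂y = (21.3 − 21.7) / (290 − 0) = -0.001379
Steepest decrease is along −∇f: components (-0.0003922 E, +0.001379 N).
Azimuth = atan2(-0.0003922, +0.001379) = 344.1° ≈ 344°.

344°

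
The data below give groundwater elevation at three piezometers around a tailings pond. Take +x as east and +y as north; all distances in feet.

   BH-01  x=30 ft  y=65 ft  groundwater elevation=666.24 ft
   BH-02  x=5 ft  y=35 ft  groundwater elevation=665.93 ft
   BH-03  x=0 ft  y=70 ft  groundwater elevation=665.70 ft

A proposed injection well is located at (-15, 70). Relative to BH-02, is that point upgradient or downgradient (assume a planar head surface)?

With h = a·x + b·y + c and BH-01 as origin, the differences give:
  (-25)·a + (-30)·b = -0.31
  (-30)·a + 5·b = -0.54
Eliminate b (×5 and ×(-30), subtract): -1025·a = -17.750 → a = ∂h/∂x = +0.01732
Back-substitute: b = ∂h/∂y = -0.004098.
Head at (-15, 70) = 666.24 + (+0.01732)·(-45) + (-0.004098)·(5) = 665.44 ft.
That is lower than the 665.93 ft at BH-02, so the point is downgradient.

downgradient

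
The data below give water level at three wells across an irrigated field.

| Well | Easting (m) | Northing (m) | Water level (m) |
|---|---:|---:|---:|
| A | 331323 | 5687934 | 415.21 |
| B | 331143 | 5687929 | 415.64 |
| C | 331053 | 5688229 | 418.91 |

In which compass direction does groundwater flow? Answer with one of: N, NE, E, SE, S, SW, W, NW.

With h = a·x + b·y + c and A as origin, the differences give:
  (-180)·a + (-5)·b = +0.43
  (-270)·a + 295·b = +3.70
Eliminate b (×295 and ×(-5), subtract): -54450·a = 145.350 → a = ∂h/∂x = -0.002669
Back-substitute: b = ∂h/∂y = +0.01010.
Flow = −∇h = (+0.002669 east, -0.01010 north), which points south.

S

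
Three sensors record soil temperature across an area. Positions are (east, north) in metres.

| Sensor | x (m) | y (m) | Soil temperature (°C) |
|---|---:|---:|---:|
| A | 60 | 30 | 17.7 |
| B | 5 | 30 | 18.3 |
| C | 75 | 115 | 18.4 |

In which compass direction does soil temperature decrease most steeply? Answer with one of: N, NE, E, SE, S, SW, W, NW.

SE

Differences from A: to B (Δx, Δy, Δh) = (-55, 0, +0.6); to C = (15, 85, +0.7).
Determinant of the coordinate differences = (-55)·85 − 15·0 = -4675.
∂T/∂x = [(+0.6)·85 − (+0.7)·0] / -4675 = -0.01091
∂T/∂y = [(-55)·(+0.7) − 15·(+0.6)] / -4675 = +0.01016
Steepest decrease is along −∇f = (+0.01091 E, -0.01016 N) → southeast.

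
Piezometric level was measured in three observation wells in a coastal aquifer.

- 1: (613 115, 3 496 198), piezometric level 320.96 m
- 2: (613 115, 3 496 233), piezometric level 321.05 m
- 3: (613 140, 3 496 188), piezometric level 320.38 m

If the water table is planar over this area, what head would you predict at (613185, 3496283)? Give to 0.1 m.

319.6 m

With h = a·x + b·y + c and 1 as origin, the differences give:
  0·a + 35·b = +0.09
  25·a + (-10)·b = -0.58
Eliminate b (×(-10) and ×35, subtract): -875·a = 19.400 → a = ∂h/∂x = -0.02217
Back-substitute: b = ∂h/∂y = +0.002571.
h(613185, 3496283) = 320.96 + (-0.02217)·(70) + (+0.002571)·(85) = 320.96 -1.552 +0.219 = 319.627 m.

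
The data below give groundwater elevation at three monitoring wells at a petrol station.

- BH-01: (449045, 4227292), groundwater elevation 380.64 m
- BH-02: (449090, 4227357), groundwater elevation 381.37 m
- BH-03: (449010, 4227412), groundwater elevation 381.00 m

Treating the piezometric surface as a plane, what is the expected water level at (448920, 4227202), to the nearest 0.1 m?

379.1 m

With h = a·x + b·y + c and BH-01 as origin, the differences give:
  45·a + 65·b = +0.73
  (-35)·a + 120·b = +0.36
Eliminate b (×120 and ×65, subtract): 7675·a = 64.200 → a = ∂h/∂x = +0.008365
Back-substitute: b = ∂h/∂y = +0.005440.
h(448920, 4227202) = 380.64 + (+0.008365)·(-125) + (+0.005440)·(-90) = 380.64 -1.046 -0.490 = 379.105 m.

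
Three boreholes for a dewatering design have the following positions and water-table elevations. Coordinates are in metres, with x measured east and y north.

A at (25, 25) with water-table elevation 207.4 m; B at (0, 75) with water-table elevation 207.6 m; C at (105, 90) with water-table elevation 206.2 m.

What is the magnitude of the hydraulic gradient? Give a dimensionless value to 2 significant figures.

0.013

With h = a·x + b·y + c and A as origin, the differences give:
  (-25)·a + 50·b = +0.2
  80·a + 65·b = -1.2
Eliminate b (×65 and ×50, subtract): -5625·a = 73.00 → a = ∂h/∂x = -0.01298
Back-substitute: b = ∂h/∂y = -0.002489.
|∇h| = √(-0.01298² + -0.002489²) = 0.01322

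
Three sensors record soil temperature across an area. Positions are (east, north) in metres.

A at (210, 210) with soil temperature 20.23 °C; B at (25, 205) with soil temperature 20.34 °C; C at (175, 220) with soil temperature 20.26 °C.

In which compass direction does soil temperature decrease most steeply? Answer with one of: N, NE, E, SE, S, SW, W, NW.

With T = a·x + b·y + c and A as origin, the differences give:
  (-185)·a + (-5)·b = +0.11
  (-35)·a + 10·b = +0.03
Eliminate b (×10 and ×(-5), subtract): -2025·a = 1.250 → a = ∂T/∂x = -0.0006173
Back-substitute: b = ∂T/∂y = +0.0008395.
Steepest decrease is along −∇f = (+0.0006173 E, -0.0008395 N) → southeast.

SE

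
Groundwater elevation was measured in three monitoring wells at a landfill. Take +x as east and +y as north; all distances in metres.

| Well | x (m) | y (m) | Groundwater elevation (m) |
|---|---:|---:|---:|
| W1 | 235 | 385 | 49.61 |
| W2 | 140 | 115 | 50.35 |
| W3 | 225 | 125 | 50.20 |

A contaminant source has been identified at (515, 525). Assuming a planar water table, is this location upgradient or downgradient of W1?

downgradient

Differences from W1: to W2 (Δx, Δy, Δh) = (-95, -270, +0.74); to W3 = (-10, -260, +0.59).
Determinant of the coordinate differences = (-95)·(-260) − (-10)·(-270) = 22000.
∂h/∂x = [(+0.74)·(-260) − (+0.59)·(-270)] / 22000 = -0.001505
∂h/∂y = [(-95)·(+0.59) − (-10)·(+0.74)] / 22000 = -0.002211
Head at (515, 525) = 49.61 + (-0.001505)·(280) + (-0.002211)·(140) = 48.88 m.
That is lower than the 49.61 m at W1, so the point is downgradient.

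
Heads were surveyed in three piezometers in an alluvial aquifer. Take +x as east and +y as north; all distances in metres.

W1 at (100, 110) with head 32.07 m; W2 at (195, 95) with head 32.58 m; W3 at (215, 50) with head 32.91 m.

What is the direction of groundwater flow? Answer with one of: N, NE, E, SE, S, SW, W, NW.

Three-point gradient (reference W1): Δ to W2 = (95, -15, +0.51), Δ to W3 = (115, -60, +0.84).
∂h/∂x = +0.004528, ∂h/∂y = -0.005321 (det = -3975).
Flow = −∇h = (-0.004528 east, +0.005321 north), which points northwest.

NW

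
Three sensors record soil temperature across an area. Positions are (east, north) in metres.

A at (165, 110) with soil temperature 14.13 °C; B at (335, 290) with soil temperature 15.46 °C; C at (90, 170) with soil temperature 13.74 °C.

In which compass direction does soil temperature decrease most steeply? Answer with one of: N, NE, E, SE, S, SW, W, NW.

Taking A as reference: B−A = (170, 180, +1.33); C−A = (-75, 60, -0.39).
Determinant of the coordinate differences = 170·60 − (-75)·180 = 23700.
∂T/∂x = [(+1.33)·60 − (-0.39)·180] / 23700 = +0.006329
∂T/∂y = [170·(-0.39) − (-75)·(+1.33)] / 23700 = +0.001411
Steepest decrease is along −∇f = (-0.006329 E, -0.001411 N) → west.

W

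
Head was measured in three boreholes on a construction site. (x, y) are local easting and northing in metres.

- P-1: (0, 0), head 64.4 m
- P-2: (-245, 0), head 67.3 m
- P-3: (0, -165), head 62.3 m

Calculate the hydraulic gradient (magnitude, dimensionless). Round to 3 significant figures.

0.0174

∂h/∂x = (67.3 − 64.4) / (-245 − 0) = -0.01184
∂h/∂y = (62.3 − 64.4) / (-165 − 0) = +0.01273
|∇h| = √(-0.01184² + 0.01273²) = 0.01739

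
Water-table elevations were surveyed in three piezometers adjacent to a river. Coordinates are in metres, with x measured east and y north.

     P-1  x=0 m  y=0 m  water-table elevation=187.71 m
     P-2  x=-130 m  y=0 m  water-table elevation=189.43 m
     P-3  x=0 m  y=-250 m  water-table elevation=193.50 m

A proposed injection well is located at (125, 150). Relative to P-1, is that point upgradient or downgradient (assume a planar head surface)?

∂h/∂x = (189.43 − 187.71) / (-130 − 0) = -0.01323
∂h/∂y = (193.50 − 187.71) / (-250 − 0) = -0.02316
Head at (125, 150) = 187.71 + (-0.01323)·(125) + (-0.02316)·(150) = 182.58 m.
That is lower than the 187.71 m at P-1, so the point is downgradient.

downgradient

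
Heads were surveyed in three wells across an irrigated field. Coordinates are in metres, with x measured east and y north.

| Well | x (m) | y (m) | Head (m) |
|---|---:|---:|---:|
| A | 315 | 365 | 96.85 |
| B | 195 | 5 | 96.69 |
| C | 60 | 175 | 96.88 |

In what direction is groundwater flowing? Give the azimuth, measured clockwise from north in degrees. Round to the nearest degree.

137°

With h = a·x + b·y + c and A as origin, the differences give:
  (-120)·a + (-360)·b = -0.16
  (-255)·a + (-190)·b = +0.03
Eliminate b (×(-190) and ×(-360), subtract): -69000·a = 41.200 → a = ∂h/∂x = -0.0005971
Back-substitute: b = ∂h/∂y = +0.0006435.
Flow direction (−∇h) has components (+0.0005971 E, -0.0006435 N).
Azimuth = atan2(E, N) = atan2(+0.0005971, -0.0006435) = 137.1° ≈ 137°.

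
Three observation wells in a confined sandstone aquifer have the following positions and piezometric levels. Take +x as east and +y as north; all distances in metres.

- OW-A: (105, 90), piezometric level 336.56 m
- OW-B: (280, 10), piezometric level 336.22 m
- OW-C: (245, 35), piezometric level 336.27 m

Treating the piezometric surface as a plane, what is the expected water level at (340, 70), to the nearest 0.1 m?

Taking OW-A as reference: OW-B−OW-A = (175, -80, -0.34); OW-C−OW-A = (140, -55, -0.29).
Solve a·Δx + b·Δy = Δh: det = 175·(-55) − 140·(-80) = 1575.
∂h/∂x = [(-0.34)·(-55) − (-0.29)·(-80)] / 1575 = -0.002857
∂h/∂y = [175·(-0.29) − 140·(-0.34)] / 1575 = -0.002000
h(340, 70) = 336.56 + (-0.002857)·(235) + (-0.002000)·(-20) = 336.56 -0.671 +0.040 = 335.929 m.

335.9 m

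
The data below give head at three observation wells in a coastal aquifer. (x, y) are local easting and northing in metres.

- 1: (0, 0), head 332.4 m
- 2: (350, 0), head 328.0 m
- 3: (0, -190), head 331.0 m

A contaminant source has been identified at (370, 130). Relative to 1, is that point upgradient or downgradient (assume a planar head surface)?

downgradient

∂h/∂x = (328.0 − 332.4) / (350 − 0) = -0.01257
∂h/∂y = (331.0 − 332.4) / (-190 − 0) = +0.007368
Head at (370, 130) = 332.4 + (-0.01257)·(370) + (+0.007368)·(130) = 328.71 m.
That is lower than the 332.4 m at 1, so the point is downgradient.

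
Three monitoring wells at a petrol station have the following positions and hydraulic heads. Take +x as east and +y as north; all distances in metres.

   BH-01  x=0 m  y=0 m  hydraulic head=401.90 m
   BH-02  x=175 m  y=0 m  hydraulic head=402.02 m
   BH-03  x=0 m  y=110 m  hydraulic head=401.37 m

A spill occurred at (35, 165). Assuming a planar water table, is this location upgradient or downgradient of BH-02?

downgradient

∂h/∂x = (402.02 − 401.90) / (175 − 0) = +0.0006857
∂h/∂y = (401.37 − 401.90) / (110 − 0) = -0.004818
Head at (35, 165) = 401.90 + (+0.0006857)·(35) + (-0.004818)·(165) = 401.13 m.
That is lower than the 402.02 m at BH-02, so the point is downgradient.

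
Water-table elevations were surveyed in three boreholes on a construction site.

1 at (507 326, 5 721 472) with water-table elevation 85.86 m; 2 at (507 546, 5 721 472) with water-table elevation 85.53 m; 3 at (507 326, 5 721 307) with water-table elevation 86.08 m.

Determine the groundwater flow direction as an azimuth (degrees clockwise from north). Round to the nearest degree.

∂h/∂x = (85.53 − 85.86) / (507546 − 507326) = -0.001500
∂h/∂y = (86.08 − 85.86) / (5721307 − 5721472) = -0.001333
Flow direction (−∇h) has components (+0.001500 E, +0.001333 N).
Azimuth = atan2(E, N) = atan2(+0.001500, +0.001333) = 48.4° ≈ 048°.

048°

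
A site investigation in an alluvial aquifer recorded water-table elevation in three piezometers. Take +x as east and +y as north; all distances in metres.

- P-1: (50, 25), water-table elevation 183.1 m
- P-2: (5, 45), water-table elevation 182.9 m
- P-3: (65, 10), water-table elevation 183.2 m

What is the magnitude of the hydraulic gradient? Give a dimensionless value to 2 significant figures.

Differences from P-1: to P-2 (Δx, Δy, Δh) = (-45, 20, -0.2); to P-3 = (15, -15, +0.1).
Determinant of the coordinate differences = (-45)·(-15) − 15·20 = 375.
∂h/∂x = [(-0.2)·(-15) − (+0.1)·20] / 375 = +0.002667
∂h/∂y = [(-45)·(+0.1) − 15·(-0.2)] / 375 = -0.004000
|∇h| = √(0.002667² + -0.004000²) = 0.004808

0.0048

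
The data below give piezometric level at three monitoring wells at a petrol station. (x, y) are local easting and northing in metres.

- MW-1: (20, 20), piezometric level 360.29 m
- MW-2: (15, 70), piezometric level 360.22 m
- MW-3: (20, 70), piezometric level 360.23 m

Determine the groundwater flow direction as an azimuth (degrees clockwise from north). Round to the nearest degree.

Differences from MW-1: to MW-2 (Δx, Δy, Δh) = (-5, 50, -0.07); to MW-3 = (0, 50, -0.06).
Solve a·Δx + b·Δy = Δh: det = (-5)·50 − 0·50 = -250.
∂h/∂x = [(-0.07)·50 − (-0.06)·50] / -250 = +0.002000
∂h/∂y = [(-5)·(-0.06) − 0·(-0.07)] / -250 = -0.001200
Flow direction (−∇h) has components (-0.002000 E, +0.001200 N).
Azimuth = atan2(E, N) = atan2(-0.002000, +0.001200) = 301.0° ≈ 301°.

301°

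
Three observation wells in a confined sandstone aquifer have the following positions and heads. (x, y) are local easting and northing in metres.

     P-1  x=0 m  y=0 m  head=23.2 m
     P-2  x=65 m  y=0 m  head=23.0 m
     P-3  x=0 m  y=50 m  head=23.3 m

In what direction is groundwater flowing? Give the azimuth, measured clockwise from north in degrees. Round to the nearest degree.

∂h/∂x = (23.0 − 23.2) / (65 − 0) = -0.003077
∂h/∂y = (23.3 − 23.2) / (50 − 0) = +0.002000
Flow direction (−∇h) has components (+0.003077 E, -0.002000 N).
Azimuth = atan2(E, N) = atan2(+0.003077, -0.002000) = 123.0° ≈ 123°.

123°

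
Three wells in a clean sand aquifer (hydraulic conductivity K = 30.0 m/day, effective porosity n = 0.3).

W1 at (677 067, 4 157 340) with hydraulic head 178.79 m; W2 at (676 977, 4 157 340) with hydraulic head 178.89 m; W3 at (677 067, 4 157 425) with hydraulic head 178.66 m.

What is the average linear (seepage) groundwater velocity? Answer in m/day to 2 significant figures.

∂h/∂x = (178.89 − 178.79) / (676977 − 677067) = -0.001111
∂h/∂y = (178.66 − 178.79) / (4157425 − 4157340) = -0.001529
|∇h| = √(-0.001111² + -0.001529²) = 0.00189
Seepage velocity v = K·i/n = 30.0 × 0.00189 / 0.3 = 0.189 m/day.

0.19 m/day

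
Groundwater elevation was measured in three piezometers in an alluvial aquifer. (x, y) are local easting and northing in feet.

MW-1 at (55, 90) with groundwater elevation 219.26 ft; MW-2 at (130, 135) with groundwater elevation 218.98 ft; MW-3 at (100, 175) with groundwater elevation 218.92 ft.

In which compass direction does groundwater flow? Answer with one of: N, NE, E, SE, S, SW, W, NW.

NE

Taking MW-1 as reference: MW-2−MW-1 = (75, 45, -0.28); MW-3−MW-1 = (45, 85, -0.34).
Solve a·Δx + b·Δy = Δh: det = 75·85 − 45·45 = 4350.
∂h/∂x = [(-0.28)·85 − (-0.34)·45] / 4350 = -0.001954
∂h/∂y = [75·(-0.34) − 45·(-0.28)] / 4350 = -0.002966
Flow = −∇h = (+0.001954 east, +0.002966 north), which points northeast.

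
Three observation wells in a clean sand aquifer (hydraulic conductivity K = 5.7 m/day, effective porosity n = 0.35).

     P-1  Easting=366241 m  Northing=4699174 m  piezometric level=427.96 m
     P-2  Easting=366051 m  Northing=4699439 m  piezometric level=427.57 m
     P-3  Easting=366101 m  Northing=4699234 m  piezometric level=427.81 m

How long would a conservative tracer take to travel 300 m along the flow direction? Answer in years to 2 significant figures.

42 years

Differences from P-1: to P-2 (Δx, Δy, Δh) = (-190, 265, -0.39); to P-3 = (-140, 60, -0.15).
Determinant of the coordinate differences = (-190)·60 − (-140)·265 = 25700.
∂h/∂x = [(-0.39)·60 − (-0.15)·265] / 25700 = +0.0006362
∂h/∂y = [(-190)·(-0.15) − (-140)·(-0.39)] / 25700 = -0.001016
|∇h| = √(0.0006362² + -0.001016²) = 0.001199
Seepage velocity v = K·i/n = 5.7 × 0.001199 / 0.35 = 0.01953 m/day.
t = 300 / 0.01953 = 1.536e+04 days = 42.1 years.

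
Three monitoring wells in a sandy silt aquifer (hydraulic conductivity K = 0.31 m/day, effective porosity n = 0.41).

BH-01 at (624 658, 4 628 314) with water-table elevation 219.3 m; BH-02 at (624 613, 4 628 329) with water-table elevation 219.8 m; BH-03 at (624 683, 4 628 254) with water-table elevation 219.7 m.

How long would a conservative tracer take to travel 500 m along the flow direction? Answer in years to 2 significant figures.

With h = a·x + b·y + c and BH-01 as origin, the differences give:
  (-45)·a + 15·b = +0.5
  25·a + (-60)·b = +0.4
Eliminate b (×(-60) and ×15, subtract): 2325·a = -36.00 → a = ∂h/∂x = -0.01548
Back-substitute: b = ∂h/∂y = -0.01312.
|∇h| = √(-0.01548² + -0.01312²) = 0.02029
Seepage velocity v = K·i/n = 0.31 × 0.02029 / 0.41 = 0.01534 m/day.
t = 500 / 0.01534 = 3.259e+04 days = 89.2 years.

89 years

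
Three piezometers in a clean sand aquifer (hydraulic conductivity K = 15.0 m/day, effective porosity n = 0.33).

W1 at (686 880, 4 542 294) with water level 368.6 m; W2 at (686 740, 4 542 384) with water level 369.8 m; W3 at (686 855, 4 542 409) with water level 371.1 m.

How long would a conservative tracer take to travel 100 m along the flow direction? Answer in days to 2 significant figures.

92 days

With h = a·x + b·y + c and W1 as origin, the differences give:
  (-140)·a + 90·b = +1.2
  (-25)·a + 115·b = +2.5
Eliminate b (×115 and ×90, subtract): -13850·a = -87.00 → a = ∂h/∂x = +0.006282
Back-substitute: b = ∂h/∂y = +0.02310.
|∇h| = √(0.006282² + 0.02310²) = 0.02394
Seepage velocity v = K·i/n = 15.0 × 0.02394 / 0.33 = 1.088 m/day.
t = 100 / 1.088 = 91.91 days.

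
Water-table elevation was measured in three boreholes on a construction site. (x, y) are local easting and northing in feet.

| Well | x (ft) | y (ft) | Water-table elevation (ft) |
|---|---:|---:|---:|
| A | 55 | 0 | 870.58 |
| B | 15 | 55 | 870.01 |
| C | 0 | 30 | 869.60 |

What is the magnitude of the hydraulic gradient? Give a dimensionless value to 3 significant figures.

0.0206

Taking A as reference: B−A = (-40, 55, -0.57); C−A = (-55, 30, -0.98).
Solve a·Δx + b·Δy = Δh: det = (-40)·30 − (-55)·55 = 1825.
∂h/∂x = [(-0.57)·30 − (-0.98)·55] / 1825 = +0.02016
∂h/∂y = [(-40)·(-0.98) − (-55)·(-0.57)] / 1825 = +0.004301
|∇h| = √(0.02016² + 0.004301²) = 0.02061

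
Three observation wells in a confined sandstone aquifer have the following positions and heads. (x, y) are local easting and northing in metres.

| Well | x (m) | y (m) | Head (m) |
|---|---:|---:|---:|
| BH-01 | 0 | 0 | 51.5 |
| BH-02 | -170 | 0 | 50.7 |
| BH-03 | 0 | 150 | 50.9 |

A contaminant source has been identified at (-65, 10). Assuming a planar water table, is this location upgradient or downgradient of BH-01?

downgradient

∂h/∂x = (50.7 − 51.5) / (-170 − 0) = +0.004706
∂h/∂y = (50.9 − 51.5) / (150 − 0) = -0.004000
Head at (-65, 10) = 51.5 + (+0.004706)·(-65) + (-0.004000)·(10) = 51.15 m.
That is lower than the 51.5 m at BH-01, so the point is downgradient.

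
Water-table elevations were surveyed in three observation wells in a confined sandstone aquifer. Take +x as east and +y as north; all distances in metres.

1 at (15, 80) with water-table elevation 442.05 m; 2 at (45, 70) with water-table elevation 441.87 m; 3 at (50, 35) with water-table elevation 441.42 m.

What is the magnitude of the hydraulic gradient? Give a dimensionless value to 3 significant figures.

0.0127

Taking 1 as reference: 2−1 = (30, -10, -0.18); 3−1 = (35, -45, -0.63).
Determinant of the coordinate differences = 30·(-45) − 35·(-10) = -1000.
∂h/∂x = [(-0.18)·(-45) − (-0.63)·(-10)] / -1000 = -0.001800
∂h/∂y = [30·(-0.63) − 35·(-0.18)] / -1000 = +0.01260
|∇h| = √(-0.001800² + 0.01260²) = 0.01273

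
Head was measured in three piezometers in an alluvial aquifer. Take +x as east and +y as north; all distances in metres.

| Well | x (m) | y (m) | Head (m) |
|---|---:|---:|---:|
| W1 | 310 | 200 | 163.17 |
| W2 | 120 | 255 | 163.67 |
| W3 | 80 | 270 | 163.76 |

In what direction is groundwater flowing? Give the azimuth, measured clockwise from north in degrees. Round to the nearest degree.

With h = a·x + b·y + c and W1 as origin, the differences give:
  (-190)·a + 55·b = +0.50
  (-230)·a + 70·b = +0.59
Eliminate b (×70 and ×55, subtract): -650·a = 2.550 → a = ∂h/∂x = -0.003923
Back-substitute: b = ∂h/∂y = -0.004462.
Flow direction (−∇h) has components (+0.003923 E, +0.004462 N).
Azimuth = atan2(E, N) = atan2(+0.003923, +0.004462) = 41.3° ≈ 041°.

041°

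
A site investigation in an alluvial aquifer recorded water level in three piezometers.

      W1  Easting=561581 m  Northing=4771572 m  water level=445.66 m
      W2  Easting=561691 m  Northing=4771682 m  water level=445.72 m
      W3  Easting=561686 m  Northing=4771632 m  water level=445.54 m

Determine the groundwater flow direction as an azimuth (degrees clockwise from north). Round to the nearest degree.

139°

Three-point gradient (reference W1): Δ to W2 = (110, 110, +0.06), Δ to W3 = (105, 60, -0.12).
∂h/∂x = -0.003394, ∂h/∂y = +0.003939 (det = -4950).
Flow direction (−∇h) has components (+0.003394 E, -0.003939 N).
Azimuth = atan2(E, N) = atan2(+0.003394, -0.003939) = 139.3° ≈ 139°.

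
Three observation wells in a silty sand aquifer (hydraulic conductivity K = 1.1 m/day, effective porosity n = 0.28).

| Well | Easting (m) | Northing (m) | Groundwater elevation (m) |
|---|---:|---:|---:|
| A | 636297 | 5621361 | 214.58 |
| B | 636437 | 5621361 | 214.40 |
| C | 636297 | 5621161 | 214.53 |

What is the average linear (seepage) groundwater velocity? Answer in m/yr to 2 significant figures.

1.9 m/yr

∂h/∂x = (214.40 − 214.58) / (636437 − 636297) = -0.001286
∂h/∂y = (214.53 − 214.58) / (5621161 − 5621361) = +0.0002500
|∇h| = √(-0.001286² + 0.0002500²) = 0.00131
Seepage velocity v = K·i/n = 1.1 × 0.00131 / 0.28 = 0.005146 m/day = 1.88 m/yr.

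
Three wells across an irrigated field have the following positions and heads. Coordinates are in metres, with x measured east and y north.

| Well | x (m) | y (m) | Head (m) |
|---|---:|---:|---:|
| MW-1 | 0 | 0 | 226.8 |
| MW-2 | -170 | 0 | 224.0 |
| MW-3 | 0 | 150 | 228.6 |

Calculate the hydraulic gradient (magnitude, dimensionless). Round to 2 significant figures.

∂h/∂x = (224.0 − 226.8) / (-170 − 0) = +0.01647
∂h/∂y = (228.6 − 226.8) / (150 − 0) = +0.01200
|∇h| = √(0.01647² + 0.01200²) = 0.02038

0.020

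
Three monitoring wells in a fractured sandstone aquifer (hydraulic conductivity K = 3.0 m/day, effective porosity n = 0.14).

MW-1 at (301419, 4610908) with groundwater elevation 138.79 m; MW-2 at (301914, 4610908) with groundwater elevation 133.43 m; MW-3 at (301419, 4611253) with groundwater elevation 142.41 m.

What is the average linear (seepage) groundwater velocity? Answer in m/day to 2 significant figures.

0.32 m/day

∂h/∂x = (133.43 − 138.79) / (301914 − 301419) = -0.01083
∂h/∂y = (142.41 − 138.79) / (4611253 − 4610908) = +0.01049
|∇h| = √(-0.01083² + 0.01049²) = 0.01508
Seepage velocity v = K·i/n = 3.0 × 0.01508 / 0.14 = 0.3231 m/day.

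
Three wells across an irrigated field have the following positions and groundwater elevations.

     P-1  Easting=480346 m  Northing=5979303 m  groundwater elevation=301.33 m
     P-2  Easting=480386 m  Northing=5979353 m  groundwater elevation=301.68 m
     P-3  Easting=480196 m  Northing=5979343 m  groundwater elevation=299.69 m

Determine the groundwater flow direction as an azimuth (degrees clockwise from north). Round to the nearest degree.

Taking P-1 as reference: P-2−P-1 = (40, 50, +0.35); P-3−P-1 = (-150, 40, -1.64).
Determinant of the coordinate differences = 40·40 − (-150)·50 = 9100.
∂h/∂x = [(+0.35)·40 − (-1.64)·50] / 9100 = +0.01055
∂h/∂y = [40·(-1.64) − (-150)·(+0.35)] / 9100 = -0.001440
Flow direction (−∇h) has components (-0.01055 E, +0.001440 N).
Azimuth = atan2(E, N) = atan2(-0.01055, +0.001440) = 277.8° ≈ 278°.

278°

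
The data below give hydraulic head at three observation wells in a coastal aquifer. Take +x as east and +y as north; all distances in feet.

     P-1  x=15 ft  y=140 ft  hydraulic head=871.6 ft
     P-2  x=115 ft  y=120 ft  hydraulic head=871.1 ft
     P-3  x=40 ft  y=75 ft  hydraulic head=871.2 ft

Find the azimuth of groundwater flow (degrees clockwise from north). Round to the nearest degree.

138°

Taking P-1 as reference: P-2−P-1 = (100, -20, -0.5); P-3−P-1 = (25, -65, -0.4).
Determinant of the coordinate differences = 100·(-65) − 25·(-20) = -6000.
∂h/∂x = [(-0.5)·(-65) − (-0.4)·(-20)] / -6000 = -0.004083
∂h/∂y = [100·(-0.4) − 25·(-0.5)] / -6000 = +0.004583
Flow direction (−∇h) has components (+0.004083 E, -0.004583 N).
Azimuth = atan2(E, N) = atan2(+0.004083, -0.004583) = 138.3° ≈ 138°.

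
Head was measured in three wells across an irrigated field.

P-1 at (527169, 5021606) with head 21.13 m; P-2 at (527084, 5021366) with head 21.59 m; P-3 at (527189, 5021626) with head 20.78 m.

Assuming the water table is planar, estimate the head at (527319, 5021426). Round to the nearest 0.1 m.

Differences from P-1: to P-2 (Δx, Δy, Δh) = (-85, -240, +0.46); to P-3 = (20, 20, -0.35).
Solve a·Δx + b·Δy = Δh: det = (-85)·20 − 20·(-240) = 3100.
∂h/∂x = [(+0.46)·20 − (-0.35)·(-240)] / 3100 = -0.02413
∂h/∂y = [(-85)·(-0.35) − 20·(+0.46)] / 3100 = +0.006629
h(527319, 5021426) = 21.13 + (-0.02413)·(150) + (+0.006629)·(-180) = 21.13 -3.619 -1.193 = 16.317 m.

16.3 m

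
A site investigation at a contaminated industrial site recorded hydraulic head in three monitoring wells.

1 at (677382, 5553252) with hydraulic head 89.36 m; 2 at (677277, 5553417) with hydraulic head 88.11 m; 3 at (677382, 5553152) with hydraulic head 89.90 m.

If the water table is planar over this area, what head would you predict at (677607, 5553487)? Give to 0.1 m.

Three-point gradient (reference 1): Δ to 2 = (-105, 165, -1.25), Δ to 3 = (0, -100, +0.54).
∂h/∂x = +0.003419, ∂h/∂y = -0.005400 (det = 10500).
h(677607, 5553487) = 89.36 + (+0.003419)·(225) + (-0.005400)·(235) = 89.36 +0.769 -1.269 = 88.860 m.

88.9 m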